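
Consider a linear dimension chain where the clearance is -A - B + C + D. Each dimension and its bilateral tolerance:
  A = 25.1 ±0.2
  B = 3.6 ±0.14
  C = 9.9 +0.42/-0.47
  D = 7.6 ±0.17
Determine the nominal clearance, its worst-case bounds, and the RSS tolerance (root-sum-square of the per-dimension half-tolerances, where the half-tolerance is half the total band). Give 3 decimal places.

Stack each dimension's contribution:
  -A: nom -25.100 → Σnom=-25.100; wc +0.200/-0.200 → slack +0.200/-0.200; half-tol=0.200, Σhalf²=0.040000
  -B: nom -3.600 → Σnom=-28.700; wc +0.140/-0.140 → slack +0.340/-0.340; half-tol=0.140, Σhalf²=0.059600
  +C: nom +9.900 → Σnom=-18.800; wc +0.420/-0.470 → slack +0.760/-0.810; half-tol=0.445, Σhalf²=0.257625
  +D: nom +7.600 → Σnom=-11.200; wc +0.170/-0.170 → slack +0.930/-0.980; half-tol=0.170, Σhalf²=0.286525
Nominal = -11.200. Worst-case = [-11.200 - 0.980, -11.200 + 0.930] = [-12.180, -10.270]. RSS = √0.286525 = 0.535.

nominal=-11.200 wc=[-12.180,-10.270] rss=0.535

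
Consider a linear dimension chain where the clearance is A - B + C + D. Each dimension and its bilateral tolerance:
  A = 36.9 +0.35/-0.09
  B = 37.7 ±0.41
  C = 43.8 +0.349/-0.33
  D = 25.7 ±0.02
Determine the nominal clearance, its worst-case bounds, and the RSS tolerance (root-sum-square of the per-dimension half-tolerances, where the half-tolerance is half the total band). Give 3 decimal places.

Stack each dimension's contribution:
  +A: nom +36.900 → Σnom=36.900; wc +0.350/-0.090 → slack +0.350/-0.090; half-tol=0.220, Σhalf²=0.048400
  -B: nom -37.700 → Σnom=-0.800; wc +0.410/-0.410 → slack +0.760/-0.500; half-tol=0.410, Σhalf²=0.216500
  +C: nom +43.800 → Σnom=43.000; wc +0.349/-0.330 → slack +1.109/-0.830; half-tol=0.340, Σhalf²=0.331760
  +D: nom +25.700 → Σnom=68.700; wc +0.020/-0.020 → slack +1.129/-0.850; half-tol=0.020, Σhalf²=0.332160
Nominal = 68.700. Worst-case = [68.700 - 0.850, 68.700 + 1.129] = [67.850, 69.829]. RSS = √0.332160 = 0.576.

nominal=68.700 wc=[67.850,69.829] rss=0.576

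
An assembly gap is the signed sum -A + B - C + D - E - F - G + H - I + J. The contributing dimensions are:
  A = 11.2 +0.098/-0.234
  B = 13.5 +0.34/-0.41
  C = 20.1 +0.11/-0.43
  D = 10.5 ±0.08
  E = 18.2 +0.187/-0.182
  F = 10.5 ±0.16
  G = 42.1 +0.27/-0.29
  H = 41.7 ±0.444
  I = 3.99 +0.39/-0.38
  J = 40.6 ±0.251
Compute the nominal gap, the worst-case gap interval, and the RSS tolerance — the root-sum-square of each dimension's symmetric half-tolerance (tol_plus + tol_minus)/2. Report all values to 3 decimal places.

Stack each dimension's contribution:
  -A: nom -11.200 → Σnom=-11.200; wc +0.234/-0.098 → slack +0.234/-0.098; half-tol=0.166, Σhalf²=0.027556
  +B: nom +13.500 → Σnom=2.300; wc +0.340/-0.410 → slack +0.574/-0.508; half-tol=0.375, Σhalf²=0.168181
  -C: nom -20.100 → Σnom=-17.800; wc +0.430/-0.110 → slack +1.004/-0.618; half-tol=0.270, Σhalf²=0.241081
  +D: nom +10.500 → Σnom=-7.300; wc +0.080/-0.080 → slack +1.084/-0.698; half-tol=0.080, Σhalf²=0.247481
  -E: nom -18.200 → Σnom=-25.500; wc +0.182/-0.187 → slack +1.266/-0.885; half-tol=0.184, Σhalf²=0.281521
  -F: nom -10.500 → Σnom=-36.000; wc +0.160/-0.160 → slack +1.426/-1.045; half-tol=0.160, Σhalf²=0.307121
  -G: nom -42.100 → Σnom=-78.100; wc +0.290/-0.270 → slack +1.716/-1.315; half-tol=0.280, Σhalf²=0.385521
  +H: nom +41.700 → Σnom=-36.400; wc +0.444/-0.444 → slack +2.160/-1.759; half-tol=0.444, Σhalf²=0.582657
  -I: nom -3.990 → Σnom=-40.390; wc +0.380/-0.390 → slack +2.540/-2.149; half-tol=0.385, Σhalf²=0.730882
  +J: nom +40.600 → Σnom=0.210; wc +0.251/-0.251 → slack +2.791/-2.400; half-tol=0.251, Σhalf²=0.793883
Nominal = 0.210. Worst-case = [0.210 - 2.400, 0.210 + 2.791] = [-2.190, 3.001]. RSS = √0.793883 = 0.891.

nominal=0.210 wc=[-2.190,3.001] rss=0.891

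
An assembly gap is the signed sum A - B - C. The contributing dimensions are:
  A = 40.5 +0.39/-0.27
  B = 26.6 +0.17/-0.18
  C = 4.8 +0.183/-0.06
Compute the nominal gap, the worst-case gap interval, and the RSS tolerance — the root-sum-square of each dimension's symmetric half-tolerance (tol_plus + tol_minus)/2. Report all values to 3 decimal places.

Stack each dimension's contribution:
  +A: nom +40.500 → Σnom=40.500; wc +0.390/-0.270 → slack +0.390/-0.270; half-tol=0.330, Σhalf²=0.108900
  -B: nom -26.600 → Σnom=13.900; wc +0.180/-0.170 → slack +0.570/-0.440; half-tol=0.175, Σhalf²=0.139525
  -C: nom -4.800 → Σnom=9.100; wc +0.060/-0.183 → slack +0.630/-0.623; half-tol=0.121, Σhalf²=0.154287
Nominal = 9.100. Worst-case = [9.100 - 0.623, 9.100 + 0.630] = [8.477, 9.730]. RSS = √0.154287 = 0.393.

nominal=9.100 wc=[8.477,9.730] rss=0.393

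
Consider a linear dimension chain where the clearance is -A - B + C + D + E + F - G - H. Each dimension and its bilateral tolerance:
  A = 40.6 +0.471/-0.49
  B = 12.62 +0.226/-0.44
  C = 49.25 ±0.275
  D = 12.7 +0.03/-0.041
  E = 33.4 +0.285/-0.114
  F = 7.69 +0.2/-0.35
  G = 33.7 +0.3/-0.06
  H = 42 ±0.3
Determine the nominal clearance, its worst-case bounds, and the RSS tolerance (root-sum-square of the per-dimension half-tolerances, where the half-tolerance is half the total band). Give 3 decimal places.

nominal=-25.880 wc=[-27.957,-23.800] rss=0.810

Stack each dimension's contribution:
  -A: nom -40.600 → Σnom=-40.600; wc +0.490/-0.471 → slack +0.490/-0.471; half-tol=0.480, Σhalf²=0.230880
  -B: nom -12.620 → Σnom=-53.220; wc +0.440/-0.226 → slack +0.930/-0.697; half-tol=0.333, Σhalf²=0.341769
  +C: nom +49.250 → Σnom=-3.970; wc +0.275/-0.275 → slack +1.205/-0.972; half-tol=0.275, Σhalf²=0.417394
  +D: nom +12.700 → Σnom=8.730; wc +0.030/-0.041 → slack +1.235/-1.013; half-tol=0.036, Σhalf²=0.418655
  +E: nom +33.400 → Σnom=42.130; wc +0.285/-0.114 → slack +1.520/-1.127; half-tol=0.199, Σhalf²=0.458455
  +F: nom +7.690 → Σnom=49.820; wc +0.200/-0.350 → slack +1.720/-1.477; half-tol=0.275, Σhalf²=0.534080
  -G: nom -33.700 → Σnom=16.120; wc +0.060/-0.300 → slack +1.780/-1.777; half-tol=0.180, Σhalf²=0.566480
  -H: nom -42.000 → Σnom=-25.880; wc +0.300/-0.300 → slack +2.080/-2.077; half-tol=0.300, Σhalf²=0.656480
Nominal = -25.880. Worst-case = [-25.880 - 2.077, -25.880 + 2.080] = [-27.957, -23.800]. RSS = √0.656480 = 0.810.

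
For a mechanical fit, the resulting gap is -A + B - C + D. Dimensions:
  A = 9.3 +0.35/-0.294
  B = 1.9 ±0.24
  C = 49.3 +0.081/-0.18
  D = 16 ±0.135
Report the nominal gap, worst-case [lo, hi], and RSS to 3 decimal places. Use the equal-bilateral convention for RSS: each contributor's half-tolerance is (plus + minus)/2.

Stack each dimension's contribution:
  -A: nom -9.300 → Σnom=-9.300; wc +0.294/-0.350 → slack +0.294/-0.350; half-tol=0.322, Σhalf²=0.103684
  +B: nom +1.900 → Σnom=-7.400; wc +0.240/-0.240 → slack +0.534/-0.590; half-tol=0.240, Σhalf²=0.161284
  -C: nom -49.300 → Σnom=-56.700; wc +0.180/-0.081 → slack +0.714/-0.671; half-tol=0.131, Σhalf²=0.178314
  +D: nom +16.000 → Σnom=-40.700; wc +0.135/-0.135 → slack +0.849/-0.806; half-tol=0.135, Σhalf²=0.196539
Nominal = -40.700. Worst-case = [-40.700 - 0.806, -40.700 + 0.849] = [-41.506, -39.851]. RSS = √0.196539 = 0.443.

nominal=-40.700 wc=[-41.506,-39.851] rss=0.443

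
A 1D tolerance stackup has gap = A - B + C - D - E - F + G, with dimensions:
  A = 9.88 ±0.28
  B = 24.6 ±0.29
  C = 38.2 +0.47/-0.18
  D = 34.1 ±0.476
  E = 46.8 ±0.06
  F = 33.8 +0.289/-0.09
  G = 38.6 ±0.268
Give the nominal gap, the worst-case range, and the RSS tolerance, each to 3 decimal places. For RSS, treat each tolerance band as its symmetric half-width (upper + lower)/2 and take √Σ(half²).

nominal=-52.620 wc=[-54.463,-50.686] rss=0.778

Stack each dimension's contribution:
  +A: nom +9.880 → Σnom=9.880; wc +0.280/-0.280 → slack +0.280/-0.280; half-tol=0.280, Σhalf²=0.078400
  -B: nom -24.600 → Σnom=-14.720; wc +0.290/-0.290 → slack +0.570/-0.570; half-tol=0.290, Σhalf²=0.162500
  +C: nom +38.200 → Σnom=23.480; wc +0.470/-0.180 → slack +1.040/-0.750; half-tol=0.325, Σhalf²=0.268125
  -D: nom -34.100 → Σnom=-10.620; wc +0.476/-0.476 → slack +1.516/-1.226; half-tol=0.476, Σhalf²=0.494701
  -E: nom -46.800 → Σnom=-57.420; wc +0.060/-0.060 → slack +1.576/-1.286; half-tol=0.060, Σhalf²=0.498301
  -F: nom -33.800 → Σnom=-91.220; wc +0.090/-0.289 → slack +1.666/-1.575; half-tol=0.190, Σhalf²=0.534211
  +G: nom +38.600 → Σnom=-52.620; wc +0.268/-0.268 → slack +1.934/-1.843; half-tol=0.268, Σhalf²=0.606035
Nominal = -52.620. Worst-case = [-52.620 - 1.843, -52.620 + 1.934] = [-54.463, -50.686]. RSS = √0.606035 = 0.778.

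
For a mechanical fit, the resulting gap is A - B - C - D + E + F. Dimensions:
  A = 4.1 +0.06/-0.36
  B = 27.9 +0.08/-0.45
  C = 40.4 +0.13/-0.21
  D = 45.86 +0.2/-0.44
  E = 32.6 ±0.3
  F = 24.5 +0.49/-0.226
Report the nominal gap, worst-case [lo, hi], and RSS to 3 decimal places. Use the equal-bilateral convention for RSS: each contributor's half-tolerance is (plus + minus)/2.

nominal=-52.960 wc=[-54.256,-51.010] rss=0.681

Stack each dimension's contribution:
  +A: nom +4.100 → Σnom=4.100; wc +0.060/-0.360 → slack +0.060/-0.360; half-tol=0.210, Σhalf²=0.044100
  -B: nom -27.900 → Σnom=-23.800; wc +0.450/-0.080 → slack +0.510/-0.440; half-tol=0.265, Σhalf²=0.114325
  -C: nom -40.400 → Σnom=-64.200; wc +0.210/-0.130 → slack +0.720/-0.570; half-tol=0.170, Σhalf²=0.143225
  -D: nom -45.860 → Σnom=-110.060; wc +0.440/-0.200 → slack +1.160/-0.770; half-tol=0.320, Σhalf²=0.245625
  +E: nom +32.600 → Σnom=-77.460; wc +0.300/-0.300 → slack +1.460/-1.070; half-tol=0.300, Σhalf²=0.335625
  +F: nom +24.500 → Σnom=-52.960; wc +0.490/-0.226 → slack +1.950/-1.296; half-tol=0.358, Σhalf²=0.463789
Nominal = -52.960. Worst-case = [-52.960 - 1.296, -52.960 + 1.950] = [-54.256, -51.010]. RSS = √0.463789 = 0.681.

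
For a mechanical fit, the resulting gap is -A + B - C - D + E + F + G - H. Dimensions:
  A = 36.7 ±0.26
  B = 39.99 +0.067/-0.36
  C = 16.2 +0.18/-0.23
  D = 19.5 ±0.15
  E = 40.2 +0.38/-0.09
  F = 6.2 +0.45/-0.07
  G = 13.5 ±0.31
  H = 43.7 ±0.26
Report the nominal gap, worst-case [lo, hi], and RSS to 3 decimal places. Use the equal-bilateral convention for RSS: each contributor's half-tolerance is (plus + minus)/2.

nominal=-16.210 wc=[-17.890,-14.103] rss=0.681

Stack each dimension's contribution:
  -A: nom -36.700 → Σnom=-36.700; wc +0.260/-0.260 → slack +0.260/-0.260; half-tol=0.260, Σhalf²=0.067600
  +B: nom +39.990 → Σnom=3.290; wc +0.067/-0.360 → slack +0.327/-0.620; half-tol=0.213, Σhalf²=0.113182
  -C: nom -16.200 → Σnom=-12.910; wc +0.230/-0.180 → slack +0.557/-0.800; half-tol=0.205, Σhalf²=0.155207
  -D: nom -19.500 → Σnom=-32.410; wc +0.150/-0.150 → slack +0.707/-0.950; half-tol=0.150, Σhalf²=0.177707
  +E: nom +40.200 → Σnom=7.790; wc +0.380/-0.090 → slack +1.087/-1.040; half-tol=0.235, Σhalf²=0.232932
  +F: nom +6.200 → Σnom=13.990; wc +0.450/-0.070 → slack +1.537/-1.110; half-tol=0.260, Σhalf²=0.300532
  +G: nom +13.500 → Σnom=27.490; wc +0.310/-0.310 → slack +1.847/-1.420; half-tol=0.310, Σhalf²=0.396632
  -H: nom -43.700 → Σnom=-16.210; wc +0.260/-0.260 → slack +2.107/-1.680; half-tol=0.260, Σhalf²=0.464232
Nominal = -16.210. Worst-case = [-16.210 - 1.680, -16.210 + 2.107] = [-17.890, -14.103]. RSS = √0.464232 = 0.681.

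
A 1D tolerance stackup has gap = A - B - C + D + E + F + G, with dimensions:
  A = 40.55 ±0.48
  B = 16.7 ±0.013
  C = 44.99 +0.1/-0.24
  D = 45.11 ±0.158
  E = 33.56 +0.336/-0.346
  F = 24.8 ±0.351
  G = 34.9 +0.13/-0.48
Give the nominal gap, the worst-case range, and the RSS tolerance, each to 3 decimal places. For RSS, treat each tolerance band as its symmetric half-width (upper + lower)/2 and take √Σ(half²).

Stack each dimension's contribution:
  +A: nom +40.550 → Σnom=40.550; wc +0.480/-0.480 → slack +0.480/-0.480; half-tol=0.480, Σhalf²=0.230400
  -B: nom -16.700 → Σnom=23.850; wc +0.013/-0.013 → slack +0.493/-0.493; half-tol=0.013, Σhalf²=0.230569
  -C: nom -44.990 → Σnom=-21.140; wc +0.240/-0.100 → slack +0.733/-0.593; half-tol=0.170, Σhalf²=0.259469
  +D: nom +45.110 → Σnom=23.970; wc +0.158/-0.158 → slack +0.891/-0.751; half-tol=0.158, Σhalf²=0.284433
  +E: nom +33.560 → Σnom=57.530; wc +0.336/-0.346 → slack +1.227/-1.097; half-tol=0.341, Σhalf²=0.400714
  +F: nom +24.800 → Σnom=82.330; wc +0.351/-0.351 → slack +1.578/-1.448; half-tol=0.351, Σhalf²=0.523915
  +G: nom +34.900 → Σnom=117.230; wc +0.130/-0.480 → slack +1.708/-1.928; half-tol=0.305, Σhalf²=0.616940
Nominal = 117.230. Worst-case = [117.230 - 1.928, 117.230 + 1.708] = [115.302, 118.938]. RSS = √0.616940 = 0.785.

nominal=117.230 wc=[115.302,118.938] rss=0.785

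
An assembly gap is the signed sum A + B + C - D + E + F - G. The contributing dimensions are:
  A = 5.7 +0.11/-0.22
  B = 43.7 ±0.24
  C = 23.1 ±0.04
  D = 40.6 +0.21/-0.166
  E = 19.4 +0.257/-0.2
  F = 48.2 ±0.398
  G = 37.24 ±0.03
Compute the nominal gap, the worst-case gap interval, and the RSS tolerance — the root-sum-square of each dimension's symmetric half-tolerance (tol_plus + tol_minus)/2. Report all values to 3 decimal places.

Stack each dimension's contribution:
  +A: nom +5.700 → Σnom=5.700; wc +0.110/-0.220 → slack +0.110/-0.220; half-tol=0.165, Σhalf²=0.027225
  +B: nom +43.700 → Σnom=49.400; wc +0.240/-0.240 → slack +0.350/-0.460; half-tol=0.240, Σhalf²=0.084825
  +C: nom +23.100 → Σnom=72.500; wc +0.040/-0.040 → slack +0.390/-0.500; half-tol=0.040, Σhalf²=0.086425
  -D: nom -40.600 → Σnom=31.900; wc +0.166/-0.210 → slack +0.556/-0.710; half-tol=0.188, Σhalf²=0.121769
  +E: nom +19.400 → Σnom=51.300; wc +0.257/-0.200 → slack +0.813/-0.910; half-tol=0.229, Σhalf²=0.173981
  +F: nom +48.200 → Σnom=99.500; wc +0.398/-0.398 → slack +1.211/-1.308; half-tol=0.398, Σhalf²=0.332385
  -G: nom -37.240 → Σnom=62.260; wc +0.030/-0.030 → slack +1.241/-1.338; half-tol=0.030, Σhalf²=0.333285
Nominal = 62.260. Worst-case = [62.260 - 1.338, 62.260 + 1.241] = [60.922, 63.501]. RSS = √0.333285 = 0.577.

nominal=62.260 wc=[60.922,63.501] rss=0.577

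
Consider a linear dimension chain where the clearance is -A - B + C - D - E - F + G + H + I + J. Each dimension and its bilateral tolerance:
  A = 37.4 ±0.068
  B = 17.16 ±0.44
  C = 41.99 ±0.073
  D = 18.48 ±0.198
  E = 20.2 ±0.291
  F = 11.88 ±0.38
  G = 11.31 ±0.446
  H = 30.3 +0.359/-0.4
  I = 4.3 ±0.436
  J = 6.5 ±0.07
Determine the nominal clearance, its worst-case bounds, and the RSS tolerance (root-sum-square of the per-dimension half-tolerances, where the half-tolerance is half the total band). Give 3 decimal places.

Stack each dimension's contribution:
  -A: nom -37.400 → Σnom=-37.400; wc +0.068/-0.068 → slack +0.068/-0.068; half-tol=0.068, Σhalf²=0.004624
  -B: nom -17.160 → Σnom=-54.560; wc +0.440/-0.440 → slack +0.508/-0.508; half-tol=0.440, Σhalf²=0.198224
  +C: nom +41.990 → Σnom=-12.570; wc +0.073/-0.073 → slack +0.581/-0.581; half-tol=0.073, Σhalf²=0.203553
  -D: nom -18.480 → Σnom=-31.050; wc +0.198/-0.198 → slack +0.779/-0.779; half-tol=0.198, Σhalf²=0.242757
  -E: nom -20.200 → Σnom=-51.250; wc +0.291/-0.291 → slack +1.070/-1.070; half-tol=0.291, Σhalf²=0.327438
  -F: nom -11.880 → Σnom=-63.130; wc +0.380/-0.380 → slack +1.450/-1.450; half-tol=0.380, Σhalf²=0.471838
  +G: nom +11.310 → Σnom=-51.820; wc +0.446/-0.446 → slack +1.896/-1.896; half-tol=0.446, Σhalf²=0.670754
  +H: nom +30.300 → Σnom=-21.520; wc +0.359/-0.400 → slack +2.255/-2.296; half-tol=0.380, Σhalf²=0.814774
  +I: nom +4.300 → Σnom=-17.220; wc +0.436/-0.436 → slack +2.691/-2.732; half-tol=0.436, Σhalf²=1.004870
  +J: nom +6.500 → Σnom=-10.720; wc +0.070/-0.070 → slack +2.761/-2.802; half-tol=0.070, Σhalf²=1.009770
Nominal = -10.720. Worst-case = [-10.720 - 2.802, -10.720 + 2.761] = [-13.522, -7.959]. RSS = √1.009770 = 1.005.

nominal=-10.720 wc=[-13.522,-7.959] rss=1.005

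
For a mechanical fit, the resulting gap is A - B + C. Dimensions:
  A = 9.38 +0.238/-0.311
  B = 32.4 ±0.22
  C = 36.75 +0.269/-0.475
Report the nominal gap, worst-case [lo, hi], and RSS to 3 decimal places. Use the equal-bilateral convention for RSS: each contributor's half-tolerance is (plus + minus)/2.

Stack each dimension's contribution:
  +A: nom +9.380 → Σnom=9.380; wc +0.238/-0.311 → slack +0.238/-0.311; half-tol=0.274, Σhalf²=0.075350
  -B: nom -32.400 → Σnom=-23.020; wc +0.220/-0.220 → slack +0.458/-0.531; half-tol=0.220, Σhalf²=0.123750
  +C: nom +36.750 → Σnom=13.730; wc +0.269/-0.475 → slack +0.727/-1.006; half-tol=0.372, Σhalf²=0.262134
Nominal = 13.730. Worst-case = [13.730 - 1.006, 13.730 + 0.727] = [12.724, 14.457]. RSS = √0.262134 = 0.512.

nominal=13.730 wc=[12.724,14.457] rss=0.512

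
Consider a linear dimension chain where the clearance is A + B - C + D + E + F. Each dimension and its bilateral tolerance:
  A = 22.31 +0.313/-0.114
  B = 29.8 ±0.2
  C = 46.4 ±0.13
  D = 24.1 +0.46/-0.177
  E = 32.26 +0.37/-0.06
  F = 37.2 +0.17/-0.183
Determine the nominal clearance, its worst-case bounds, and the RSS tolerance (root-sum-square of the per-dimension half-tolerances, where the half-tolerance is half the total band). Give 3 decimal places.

Stack each dimension's contribution:
  +A: nom +22.310 → Σnom=22.310; wc +0.313/-0.114 → slack +0.313/-0.114; half-tol=0.213, Σhalf²=0.045582
  +B: nom +29.800 → Σnom=52.110; wc +0.200/-0.200 → slack +0.513/-0.314; half-tol=0.200, Σhalf²=0.085582
  -C: nom -46.400 → Σnom=5.710; wc +0.130/-0.130 → slack +0.643/-0.444; half-tol=0.130, Σhalf²=0.102482
  +D: nom +24.100 → Σnom=29.810; wc +0.460/-0.177 → slack +1.103/-0.621; half-tol=0.319, Σhalf²=0.203925
  +E: nom +32.260 → Σnom=62.070; wc +0.370/-0.060 → slack +1.473/-0.681; half-tol=0.215, Σhalf²=0.250150
  +F: nom +37.200 → Σnom=99.270; wc +0.170/-0.183 → slack +1.643/-0.864; half-tol=0.176, Σhalf²=0.281302
Nominal = 99.270. Worst-case = [99.270 - 0.864, 99.270 + 1.643] = [98.406, 100.913]. RSS = √0.281302 = 0.530.

nominal=99.270 wc=[98.406,100.913] rss=0.530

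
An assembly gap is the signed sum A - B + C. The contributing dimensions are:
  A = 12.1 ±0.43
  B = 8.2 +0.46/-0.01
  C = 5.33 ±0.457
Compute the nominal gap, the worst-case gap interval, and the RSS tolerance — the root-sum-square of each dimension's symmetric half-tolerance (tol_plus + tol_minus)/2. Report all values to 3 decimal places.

nominal=9.230 wc=[7.883,10.127] rss=0.670

Stack each dimension's contribution:
  +A: nom +12.100 → Σnom=12.100; wc +0.430/-0.430 → slack +0.430/-0.430; half-tol=0.430, Σhalf²=0.184900
  -B: nom -8.200 → Σnom=3.900; wc +0.010/-0.460 → slack +0.440/-0.890; half-tol=0.235, Σhalf²=0.240125
  +C: nom +5.330 → Σnom=9.230; wc +0.457/-0.457 → slack +0.897/-1.347; half-tol=0.457, Σhalf²=0.448974
Nominal = 9.230. Worst-case = [9.230 - 1.347, 9.230 + 0.897] = [7.883, 10.127]. RSS = √0.448974 = 0.670.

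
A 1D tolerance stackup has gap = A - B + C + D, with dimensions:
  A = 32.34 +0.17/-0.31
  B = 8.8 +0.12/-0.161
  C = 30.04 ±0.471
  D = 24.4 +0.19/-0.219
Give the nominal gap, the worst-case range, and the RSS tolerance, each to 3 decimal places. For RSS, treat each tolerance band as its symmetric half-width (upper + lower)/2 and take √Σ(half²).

Stack each dimension's contribution:
  +A: nom +32.340 → Σnom=32.340; wc +0.170/-0.310 → slack +0.170/-0.310; half-tol=0.240, Σhalf²=0.057600
  -B: nom -8.800 → Σnom=23.540; wc +0.161/-0.120 → slack +0.331/-0.430; half-tol=0.141, Σhalf²=0.077340
  +C: nom +30.040 → Σnom=53.580; wc +0.471/-0.471 → slack +0.802/-0.901; half-tol=0.471, Σhalf²=0.299181
  +D: nom +24.400 → Σnom=77.980; wc +0.190/-0.219 → slack +0.992/-1.120; half-tol=0.205, Σhalf²=0.341001
Nominal = 77.980. Worst-case = [77.980 - 1.120, 77.980 + 0.992] = [76.860, 78.972]. RSS = √0.341001 = 0.584.

nominal=77.980 wc=[76.860,78.972] rss=0.584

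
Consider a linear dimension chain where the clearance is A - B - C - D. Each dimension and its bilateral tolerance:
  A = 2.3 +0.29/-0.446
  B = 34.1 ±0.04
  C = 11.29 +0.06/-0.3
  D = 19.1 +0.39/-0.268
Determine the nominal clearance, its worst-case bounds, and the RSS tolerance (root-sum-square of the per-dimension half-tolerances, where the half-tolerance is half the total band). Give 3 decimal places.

Stack each dimension's contribution:
  +A: nom +2.300 → Σnom=2.300; wc +0.290/-0.446 → slack +0.290/-0.446; half-tol=0.368, Σhalf²=0.135424
  -B: nom -34.100 → Σnom=-31.800; wc +0.040/-0.040 → slack +0.330/-0.486; half-tol=0.040, Σhalf²=0.137024
  -C: nom -11.290 → Σnom=-43.090; wc +0.300/-0.060 → slack +0.630/-0.546; half-tol=0.180, Σhalf²=0.169424
  -D: nom -19.100 → Σnom=-62.190; wc +0.268/-0.390 → slack +0.898/-0.936; half-tol=0.329, Σhalf²=0.277665
Nominal = -62.190. Worst-case = [-62.190 - 0.936, -62.190 + 0.898] = [-63.126, -61.292]. RSS = √0.277665 = 0.527.

nominal=-62.190 wc=[-63.126,-61.292] rss=0.527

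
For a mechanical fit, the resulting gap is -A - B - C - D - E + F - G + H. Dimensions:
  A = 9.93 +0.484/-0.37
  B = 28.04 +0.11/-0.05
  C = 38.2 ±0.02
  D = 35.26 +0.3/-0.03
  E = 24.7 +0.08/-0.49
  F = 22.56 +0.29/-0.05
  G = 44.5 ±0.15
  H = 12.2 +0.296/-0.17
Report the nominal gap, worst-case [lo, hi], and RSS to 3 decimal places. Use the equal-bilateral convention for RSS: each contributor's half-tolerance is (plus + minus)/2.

Stack each dimension's contribution:
  -A: nom -9.930 → Σnom=-9.930; wc +0.370/-0.484 → slack +0.370/-0.484; half-tol=0.427, Σhalf²=0.182329
  -B: nom -28.040 → Σnom=-37.970; wc +0.050/-0.110 → slack +0.420/-0.594; half-tol=0.080, Σhalf²=0.188729
  -C: nom -38.200 → Σnom=-76.170; wc +0.020/-0.020 → slack +0.440/-0.614; half-tol=0.020, Σhalf²=0.189129
  -D: nom -35.260 → Σnom=-111.430; wc +0.030/-0.300 → slack +0.470/-0.914; half-tol=0.165, Σhalf²=0.216354
  -E: nom -24.700 → Σnom=-136.130; wc +0.490/-0.080 → slack +0.960/-0.994; half-tol=0.285, Σhalf²=0.297579
  +F: nom +22.560 → Σnom=-113.570; wc +0.290/-0.050 → slack +1.250/-1.044; half-tol=0.170, Σhalf²=0.326479
  -G: nom -44.500 → Σnom=-158.070; wc +0.150/-0.150 → slack +1.400/-1.194; half-tol=0.150, Σhalf²=0.348979
  +H: nom +12.200 → Σnom=-145.870; wc +0.296/-0.170 → slack +1.696/-1.364; half-tol=0.233, Σhalf²=0.403268
Nominal = -145.870. Worst-case = [-145.870 - 1.364, -145.870 + 1.696] = [-147.234, -144.174]. RSS = √0.403268 = 0.635.

nominal=-145.870 wc=[-147.234,-144.174] rss=0.635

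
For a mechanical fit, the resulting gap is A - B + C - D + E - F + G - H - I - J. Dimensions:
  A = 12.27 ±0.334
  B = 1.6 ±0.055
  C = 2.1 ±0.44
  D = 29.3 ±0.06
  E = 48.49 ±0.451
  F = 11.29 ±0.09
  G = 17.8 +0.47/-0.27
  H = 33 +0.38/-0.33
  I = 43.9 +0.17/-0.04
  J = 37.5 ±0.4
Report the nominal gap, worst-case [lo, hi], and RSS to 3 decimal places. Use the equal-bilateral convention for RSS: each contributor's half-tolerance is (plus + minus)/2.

Stack each dimension's contribution:
  +A: nom +12.270 → Σnom=12.270; wc +0.334/-0.334 → slack +0.334/-0.334; half-tol=0.334, Σhalf²=0.111556
  -B: nom -1.600 → Σnom=10.670; wc +0.055/-0.055 → slack +0.389/-0.389; half-tol=0.055, Σhalf²=0.114581
  +C: nom +2.100 → Σnom=12.770; wc +0.440/-0.440 → slack +0.829/-0.829; half-tol=0.440, Σhalf²=0.308181
  -D: nom -29.300 → Σnom=-16.530; wc +0.060/-0.060 → slack +0.889/-0.889; half-tol=0.060, Σhalf²=0.311781
  +E: nom +48.490 → Σnom=31.960; wc +0.451/-0.451 → slack +1.340/-1.340; half-tol=0.451, Σhalf²=0.515182
  -F: nom -11.290 → Σnom=20.670; wc +0.090/-0.090 → slack +1.430/-1.430; half-tol=0.090, Σhalf²=0.523282
  +G: nom +17.800 → Σnom=38.470; wc +0.470/-0.270 → slack +1.900/-1.700; half-tol=0.370, Σhalf²=0.660182
  -H: nom -33.000 → Σnom=5.470; wc +0.330/-0.380 → slack +2.230/-2.080; half-tol=0.355, Σhalf²=0.786207
  -I: nom -43.900 → Σnom=-38.430; wc +0.040/-0.170 → slack +2.270/-2.250; half-tol=0.105, Σhalf²=0.797232
  -J: nom -37.500 → Σnom=-75.930; wc +0.400/-0.400 → slack +2.670/-2.650; half-tol=0.400, Σhalf²=0.957232
Nominal = -75.930. Worst-case = [-75.930 - 2.650, -75.930 + 2.670] = [-78.580, -73.260]. RSS = √0.957232 = 0.978.

nominal=-75.930 wc=[-78.580,-73.260] rss=0.978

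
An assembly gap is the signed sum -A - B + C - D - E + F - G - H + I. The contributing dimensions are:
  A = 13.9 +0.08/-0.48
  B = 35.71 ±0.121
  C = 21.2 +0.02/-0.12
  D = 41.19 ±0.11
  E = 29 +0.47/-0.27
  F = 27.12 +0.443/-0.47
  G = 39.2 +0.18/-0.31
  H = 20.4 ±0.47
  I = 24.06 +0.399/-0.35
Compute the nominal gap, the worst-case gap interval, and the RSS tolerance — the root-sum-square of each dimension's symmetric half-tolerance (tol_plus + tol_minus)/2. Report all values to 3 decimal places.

Stack each dimension's contribution:
  -A: nom -13.900 → Σnom=-13.900; wc +0.480/-0.080 → slack +0.480/-0.080; half-tol=0.280, Σhalf²=0.078400
  -B: nom -35.710 → Σnom=-49.610; wc +0.121/-0.121 → slack +0.601/-0.201; half-tol=0.121, Σhalf²=0.093041
  +C: nom +21.200 → Σnom=-28.410; wc +0.020/-0.120 → slack +0.621/-0.321; half-tol=0.070, Σhalf²=0.097941
  -D: nom -41.190 → Σnom=-69.600; wc +0.110/-0.110 → slack +0.731/-0.431; half-tol=0.110, Σhalf²=0.110041
  -E: nom -29.000 → Σnom=-98.600; wc +0.270/-0.470 → slack +1.001/-0.901; half-tol=0.370, Σhalf²=0.246941
  +F: nom +27.120 → Σnom=-71.480; wc +0.443/-0.470 → slack +1.444/-1.371; half-tol=0.457, Σhalf²=0.455333
  -G: nom -39.200 → Σnom=-110.680; wc +0.310/-0.180 → slack +1.754/-1.551; half-tol=0.245, Σhalf²=0.515358
  -H: nom -20.400 → Σnom=-131.080; wc +0.470/-0.470 → slack +2.224/-2.021; half-tol=0.470, Σhalf²=0.736258
  +I: nom +24.060 → Σnom=-107.020; wc +0.399/-0.350 → slack +2.623/-2.371; half-tol=0.374, Σhalf²=0.876509
Nominal = -107.020. Worst-case = [-107.020 - 2.371, -107.020 + 2.623] = [-109.391, -104.397]. RSS = √0.876509 = 0.936.

nominal=-107.020 wc=[-109.391,-104.397] rss=0.936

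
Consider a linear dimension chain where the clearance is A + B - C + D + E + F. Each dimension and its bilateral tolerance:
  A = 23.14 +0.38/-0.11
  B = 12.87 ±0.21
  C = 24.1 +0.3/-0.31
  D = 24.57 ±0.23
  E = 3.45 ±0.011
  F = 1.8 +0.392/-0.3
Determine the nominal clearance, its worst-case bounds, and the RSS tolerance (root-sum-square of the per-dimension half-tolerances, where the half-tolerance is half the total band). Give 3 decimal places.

nominal=41.730 wc=[40.569,43.263] rss=0.608

Stack each dimension's contribution:
  +A: nom +23.140 → Σnom=23.140; wc +0.380/-0.110 → slack +0.380/-0.110; half-tol=0.245, Σhalf²=0.060025
  +B: nom +12.870 → Σnom=36.010; wc +0.210/-0.210 → slack +0.590/-0.320; half-tol=0.210, Σhalf²=0.104125
  -C: nom -24.100 → Σnom=11.910; wc +0.310/-0.300 → slack +0.900/-0.620; half-tol=0.305, Σhalf²=0.197150
  +D: nom +24.570 → Σnom=36.480; wc +0.230/-0.230 → slack +1.130/-0.850; half-tol=0.230, Σhalf²=0.250050
  +E: nom +3.450 → Σnom=39.930; wc +0.011/-0.011 → slack +1.141/-0.861; half-tol=0.011, Σhalf²=0.250171
  +F: nom +1.800 → Σnom=41.730; wc +0.392/-0.300 → slack +1.533/-1.161; half-tol=0.346, Σhalf²=0.369887
Nominal = 41.730. Worst-case = [41.730 - 1.161, 41.730 + 1.533] = [40.569, 43.263]. RSS = √0.369887 = 0.608.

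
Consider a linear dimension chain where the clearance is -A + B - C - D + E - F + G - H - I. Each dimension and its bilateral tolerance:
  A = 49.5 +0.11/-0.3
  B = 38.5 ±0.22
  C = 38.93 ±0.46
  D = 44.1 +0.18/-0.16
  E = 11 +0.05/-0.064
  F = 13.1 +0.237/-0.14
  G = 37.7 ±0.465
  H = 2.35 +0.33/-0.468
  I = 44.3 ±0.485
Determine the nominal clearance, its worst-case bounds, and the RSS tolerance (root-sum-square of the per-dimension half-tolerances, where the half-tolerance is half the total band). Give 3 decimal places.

nominal=-105.080 wc=[-107.631,-102.332] rss=0.990

Stack each dimension's contribution:
  -A: nom -49.500 → Σnom=-49.500; wc +0.300/-0.110 → slack +0.300/-0.110; half-tol=0.205, Σhalf²=0.042025
  +B: nom +38.500 → Σnom=-11.000; wc +0.220/-0.220 → slack +0.520/-0.330; half-tol=0.220, Σhalf²=0.090425
  -C: nom -38.930 → Σnom=-49.930; wc +0.460/-0.460 → slack +0.980/-0.790; half-tol=0.460, Σhalf²=0.302025
  -D: nom -44.100 → Σnom=-94.030; wc +0.160/-0.180 → slack +1.140/-0.970; half-tol=0.170, Σhalf²=0.330925
  +E: nom +11.000 → Σnom=-83.030; wc +0.050/-0.064 → slack +1.190/-1.034; half-tol=0.057, Σhalf²=0.334174
  -F: nom -13.100 → Σnom=-96.130; wc +0.140/-0.237 → slack +1.330/-1.271; half-tol=0.189, Σhalf²=0.369706
  +G: nom +37.700 → Σnom=-58.430; wc +0.465/-0.465 → slack +1.795/-1.736; half-tol=0.465, Σhalf²=0.585931
  -H: nom -2.350 → Σnom=-60.780; wc +0.468/-0.330 → slack +2.263/-2.066; half-tol=0.399, Σhalf²=0.745132
  -I: nom -44.300 → Σnom=-105.080; wc +0.485/-0.485 → slack +2.748/-2.551; half-tol=0.485, Σhalf²=0.980357
Nominal = -105.080. Worst-case = [-105.080 - 2.551, -105.080 + 2.748] = [-107.631, -102.332]. RSS = √0.980357 = 0.990.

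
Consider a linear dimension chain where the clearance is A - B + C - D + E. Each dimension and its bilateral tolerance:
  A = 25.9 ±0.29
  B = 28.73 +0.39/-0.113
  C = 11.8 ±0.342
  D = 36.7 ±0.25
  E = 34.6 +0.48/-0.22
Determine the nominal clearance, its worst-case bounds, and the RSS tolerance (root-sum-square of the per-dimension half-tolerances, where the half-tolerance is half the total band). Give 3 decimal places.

nominal=6.870 wc=[5.378,8.345] rss=0.670

Stack each dimension's contribution:
  +A: nom +25.900 → Σnom=25.900; wc +0.290/-0.290 → slack +0.290/-0.290; half-tol=0.290, Σhalf²=0.084100
  -B: nom -28.730 → Σnom=-2.830; wc +0.113/-0.390 → slack +0.403/-0.680; half-tol=0.252, Σhalf²=0.147352
  +C: nom +11.800 → Σnom=8.970; wc +0.342/-0.342 → slack +0.745/-1.022; half-tol=0.342, Σhalf²=0.264316
  -D: nom -36.700 → Σnom=-27.730; wc +0.250/-0.250 → slack +0.995/-1.272; half-tol=0.250, Σhalf²=0.326816
  +E: nom +34.600 → Σnom=6.870; wc +0.480/-0.220 → slack +1.475/-1.492; half-tol=0.350, Σhalf²=0.449316
Nominal = 6.870. Worst-case = [6.870 - 1.492, 6.870 + 1.475] = [5.378, 8.345]. RSS = √0.449316 = 0.670.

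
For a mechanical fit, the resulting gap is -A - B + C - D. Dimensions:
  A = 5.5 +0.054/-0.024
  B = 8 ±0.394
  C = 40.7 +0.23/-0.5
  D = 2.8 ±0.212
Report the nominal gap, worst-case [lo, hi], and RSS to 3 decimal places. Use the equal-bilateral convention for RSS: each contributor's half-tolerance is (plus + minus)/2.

Stack each dimension's contribution:
  -A: nom -5.500 → Σnom=-5.500; wc +0.024/-0.054 → slack +0.024/-0.054; half-tol=0.039, Σhalf²=0.001521
  -B: nom -8.000 → Σnom=-13.500; wc +0.394/-0.394 → slack +0.418/-0.448; half-tol=0.394, Σhalf²=0.156757
  +C: nom +40.700 → Σnom=27.200; wc +0.230/-0.500 → slack +0.648/-0.948; half-tol=0.365, Σhalf²=0.289982
  -D: nom -2.800 → Σnom=24.400; wc +0.212/-0.212 → slack +0.860/-1.160; half-tol=0.212, Σhalf²=0.334926
Nominal = 24.400. Worst-case = [24.400 - 1.160, 24.400 + 0.860] = [23.240, 25.260]. RSS = √0.334926 = 0.579.

nominal=24.400 wc=[23.240,25.260] rss=0.579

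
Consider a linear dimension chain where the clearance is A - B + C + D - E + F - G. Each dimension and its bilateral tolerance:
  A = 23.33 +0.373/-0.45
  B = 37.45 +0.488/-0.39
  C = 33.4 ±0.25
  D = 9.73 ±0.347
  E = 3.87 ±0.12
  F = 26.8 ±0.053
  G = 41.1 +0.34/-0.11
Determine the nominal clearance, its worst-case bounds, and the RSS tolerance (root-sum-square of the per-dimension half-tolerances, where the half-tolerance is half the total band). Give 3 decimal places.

nominal=10.840 wc=[8.792,12.483] rss=0.783

Stack each dimension's contribution:
  +A: nom +23.330 → Σnom=23.330; wc +0.373/-0.450 → slack +0.373/-0.450; half-tol=0.411, Σhalf²=0.169332
  -B: nom -37.450 → Σnom=-14.120; wc +0.390/-0.488 → slack +0.763/-0.938; half-tol=0.439, Σhalf²=0.362053
  +C: nom +33.400 → Σnom=19.280; wc +0.250/-0.250 → slack +1.013/-1.188; half-tol=0.250, Σhalf²=0.424553
  +D: nom +9.730 → Σnom=29.010; wc +0.347/-0.347 → slack +1.360/-1.535; half-tol=0.347, Σhalf²=0.544962
  -E: nom -3.870 → Σnom=25.140; wc +0.120/-0.120 → slack +1.480/-1.655; half-tol=0.120, Σhalf²=0.559362
  +F: nom +26.800 → Σnom=51.940; wc +0.053/-0.053 → slack +1.533/-1.708; half-tol=0.053, Σhalf²=0.562171
  -G: nom -41.100 → Σnom=10.840; wc +0.110/-0.340 → slack +1.643/-2.048; half-tol=0.225, Σhalf²=0.612796
Nominal = 10.840. Worst-case = [10.840 - 2.048, 10.840 + 1.643] = [8.792, 12.483]. RSS = √0.612796 = 0.783.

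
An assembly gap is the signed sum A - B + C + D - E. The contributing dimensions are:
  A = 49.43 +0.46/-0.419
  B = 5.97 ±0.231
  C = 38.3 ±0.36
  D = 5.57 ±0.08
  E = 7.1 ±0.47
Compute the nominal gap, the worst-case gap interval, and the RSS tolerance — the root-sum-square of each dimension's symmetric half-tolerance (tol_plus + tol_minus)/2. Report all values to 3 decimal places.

nominal=80.230 wc=[78.670,81.831] rss=0.777

Stack each dimension's contribution:
  +A: nom +49.430 → Σnom=49.430; wc +0.460/-0.419 → slack +0.460/-0.419; half-tol=0.440, Σhalf²=0.193160
  -B: nom -5.970 → Σnom=43.460; wc +0.231/-0.231 → slack +0.691/-0.650; half-tol=0.231, Σhalf²=0.246521
  +C: nom +38.300 → Σnom=81.760; wc +0.360/-0.360 → slack +1.051/-1.010; half-tol=0.360, Σhalf²=0.376121
  +D: nom +5.570 → Σnom=87.330; wc +0.080/-0.080 → slack +1.131/-1.090; half-tol=0.080, Σhalf²=0.382521
  -E: nom -7.100 → Σnom=80.230; wc +0.470/-0.470 → slack +1.601/-1.560; half-tol=0.470, Σhalf²=0.603421
Nominal = 80.230. Worst-case = [80.230 - 1.560, 80.230 + 1.601] = [78.670, 81.831]. RSS = √0.603421 = 0.777.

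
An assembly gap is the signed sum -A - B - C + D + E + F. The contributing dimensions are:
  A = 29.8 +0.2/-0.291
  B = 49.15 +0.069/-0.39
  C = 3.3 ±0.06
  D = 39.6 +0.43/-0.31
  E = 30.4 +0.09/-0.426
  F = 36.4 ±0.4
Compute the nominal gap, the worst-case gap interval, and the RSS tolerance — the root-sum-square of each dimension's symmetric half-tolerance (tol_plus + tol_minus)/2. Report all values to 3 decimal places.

Stack each dimension's contribution:
  -A: nom -29.800 → Σnom=-29.800; wc +0.291/-0.200 → slack +0.291/-0.200; half-tol=0.245, Σhalf²=0.060270
  -B: nom -49.150 → Σnom=-78.950; wc +0.390/-0.069 → slack +0.681/-0.269; half-tol=0.230, Σhalf²=0.112940
  -C: nom -3.300 → Σnom=-82.250; wc +0.060/-0.060 → slack +0.741/-0.329; half-tol=0.060, Σhalf²=0.116541
  +D: nom +39.600 → Σnom=-42.650; wc +0.430/-0.310 → slack +1.171/-0.639; half-tol=0.370, Σhalf²=0.253441
  +E: nom +30.400 → Σnom=-12.250; wc +0.090/-0.426 → slack +1.261/-1.065; half-tol=0.258, Σhalf²=0.320005
  +F: nom +36.400 → Σnom=24.150; wc +0.400/-0.400 → slack +1.661/-1.465; half-tol=0.400, Σhalf²=0.480005
Nominal = 24.150. Worst-case = [24.150 - 1.465, 24.150 + 1.661] = [22.685, 25.811]. RSS = √0.480005 = 0.693.

nominal=24.150 wc=[22.685,25.811] rss=0.693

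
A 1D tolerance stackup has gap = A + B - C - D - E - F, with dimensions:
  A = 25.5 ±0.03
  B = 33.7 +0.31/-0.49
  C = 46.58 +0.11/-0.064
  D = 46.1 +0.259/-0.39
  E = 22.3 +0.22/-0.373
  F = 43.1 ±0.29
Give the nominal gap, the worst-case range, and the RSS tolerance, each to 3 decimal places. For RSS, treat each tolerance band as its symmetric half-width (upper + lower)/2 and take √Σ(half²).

Stack each dimension's contribution:
  +A: nom +25.500 → Σnom=25.500; wc +0.030/-0.030 → slack +0.030/-0.030; half-tol=0.030, Σhalf²=0.000900
  +B: nom +33.700 → Σnom=59.200; wc +0.310/-0.490 → slack +0.340/-0.520; half-tol=0.400, Σhalf²=0.160900
  -C: nom -46.580 → Σnom=12.620; wc +0.064/-0.110 → slack +0.404/-0.630; half-tol=0.087, Σhalf²=0.168469
  -D: nom -46.100 → Σnom=-33.480; wc +0.390/-0.259 → slack +0.794/-0.889; half-tol=0.325, Σhalf²=0.273769
  -E: nom -22.300 → Σnom=-55.780; wc +0.373/-0.220 → slack +1.167/-1.109; half-tol=0.296, Σhalf²=0.361682
  -F: nom -43.100 → Σnom=-98.880; wc +0.290/-0.290 → slack +1.457/-1.399; half-tol=0.290, Σhalf²=0.445782
Nominal = -98.880. Worst-case = [-98.880 - 1.399, -98.880 + 1.457] = [-100.279, -97.423]. RSS = √0.445782 = 0.668.

nominal=-98.880 wc=[-100.279,-97.423] rss=0.668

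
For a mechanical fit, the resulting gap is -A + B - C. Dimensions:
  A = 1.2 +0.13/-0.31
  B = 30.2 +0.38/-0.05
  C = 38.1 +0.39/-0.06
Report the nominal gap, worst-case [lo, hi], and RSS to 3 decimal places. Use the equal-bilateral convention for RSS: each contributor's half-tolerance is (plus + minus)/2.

nominal=-9.100 wc=[-9.670,-8.350] rss=0.381

Stack each dimension's contribution:
  -A: nom -1.200 → Σnom=-1.200; wc +0.310/-0.130 → slack +0.310/-0.130; half-tol=0.220, Σhalf²=0.048400
  +B: nom +30.200 → Σnom=29.000; wc +0.380/-0.050 → slack +0.690/-0.180; half-tol=0.215, Σhalf²=0.094625
  -C: nom -38.100 → Σnom=-9.100; wc +0.060/-0.390 → slack +0.750/-0.570; half-tol=0.225, Σhalf²=0.145250
Nominal = -9.100. Worst-case = [-9.100 - 0.570, -9.100 + 0.750] = [-9.670, -8.350]. RSS = √0.145250 = 0.381.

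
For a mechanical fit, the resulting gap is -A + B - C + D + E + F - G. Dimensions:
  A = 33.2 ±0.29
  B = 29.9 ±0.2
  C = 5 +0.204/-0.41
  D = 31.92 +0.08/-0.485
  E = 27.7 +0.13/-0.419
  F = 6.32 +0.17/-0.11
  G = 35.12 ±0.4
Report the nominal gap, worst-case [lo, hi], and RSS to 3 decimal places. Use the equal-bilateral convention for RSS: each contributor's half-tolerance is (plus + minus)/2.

Stack each dimension's contribution:
  -A: nom -33.200 → Σnom=-33.200; wc +0.290/-0.290 → slack +0.290/-0.290; half-tol=0.290, Σhalf²=0.084100
  +B: nom +29.900 → Σnom=-3.300; wc +0.200/-0.200 → slack +0.490/-0.490; half-tol=0.200, Σhalf²=0.124100
  -C: nom -5.000 → Σnom=-8.300; wc +0.410/-0.204 → slack +0.900/-0.694; half-tol=0.307, Σhalf²=0.218349
  +D: nom +31.920 → Σnom=23.620; wc +0.080/-0.485 → slack +0.980/-1.179; half-tol=0.282, Σhalf²=0.298155
  +E: nom +27.700 → Σnom=51.320; wc +0.130/-0.419 → slack +1.110/-1.598; half-tol=0.274, Σhalf²=0.373505
  +F: nom +6.320 → Σnom=57.640; wc +0.170/-0.110 → slack +1.280/-1.708; half-tol=0.140, Σhalf²=0.393105
  -G: nom -35.120 → Σnom=22.520; wc +0.400/-0.400 → slack +1.680/-2.108; half-tol=0.400, Σhalf²=0.553106
Nominal = 22.520. Worst-case = [22.520 - 2.108, 22.520 + 1.680] = [20.412, 24.200]. RSS = √0.553106 = 0.744.

nominal=22.520 wc=[20.412,24.200] rss=0.744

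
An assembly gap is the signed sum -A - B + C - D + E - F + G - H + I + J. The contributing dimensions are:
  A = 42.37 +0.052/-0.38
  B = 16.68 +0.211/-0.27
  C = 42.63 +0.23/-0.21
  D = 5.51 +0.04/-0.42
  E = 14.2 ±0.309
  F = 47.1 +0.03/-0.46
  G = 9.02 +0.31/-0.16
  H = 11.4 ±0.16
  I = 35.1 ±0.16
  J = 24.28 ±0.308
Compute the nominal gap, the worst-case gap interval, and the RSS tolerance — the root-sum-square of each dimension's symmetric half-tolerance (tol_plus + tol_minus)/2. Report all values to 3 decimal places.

Stack each dimension's contribution:
  -A: nom -42.370 → Σnom=-42.370; wc +0.380/-0.052 → slack +0.380/-0.052; half-tol=0.216, Σhalf²=0.046656
  -B: nom -16.680 → Σnom=-59.050; wc +0.270/-0.211 → slack +0.650/-0.263; half-tol=0.240, Σhalf²=0.104496
  +C: nom +42.630 → Σnom=-16.420; wc +0.230/-0.210 → slack +0.880/-0.473; half-tol=0.220, Σhalf²=0.152896
  -D: nom -5.510 → Σnom=-21.930; wc +0.420/-0.040 → slack +1.300/-0.513; half-tol=0.230, Σhalf²=0.205796
  +E: nom +14.200 → Σnom=-7.730; wc +0.309/-0.309 → slack +1.609/-0.822; half-tol=0.309, Σhalf²=0.301277
  -F: nom -47.100 → Σnom=-54.830; wc +0.460/-0.030 → slack +2.069/-0.852; half-tol=0.245, Σhalf²=0.361302
  +G: nom +9.020 → Σnom=-45.810; wc +0.310/-0.160 → slack +2.379/-1.012; half-tol=0.235, Σhalf²=0.416527
  -H: nom -11.400 → Σnom=-57.210; wc +0.160/-0.160 → slack +2.539/-1.172; half-tol=0.160, Σhalf²=0.442127
  +I: nom +35.100 → Σnom=-22.110; wc +0.160/-0.160 → slack +2.699/-1.332; half-tol=0.160, Σhalf²=0.467727
  +J: nom +24.280 → Σnom=2.170; wc +0.308/-0.308 → slack +3.007/-1.640; half-tol=0.308, Σhalf²=0.562591
Nominal = 2.170. Worst-case = [2.170 - 1.640, 2.170 + 3.007] = [0.530, 5.177]. RSS = √0.562591 = 0.750.

nominal=2.170 wc=[0.530,5.177] rss=0.750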